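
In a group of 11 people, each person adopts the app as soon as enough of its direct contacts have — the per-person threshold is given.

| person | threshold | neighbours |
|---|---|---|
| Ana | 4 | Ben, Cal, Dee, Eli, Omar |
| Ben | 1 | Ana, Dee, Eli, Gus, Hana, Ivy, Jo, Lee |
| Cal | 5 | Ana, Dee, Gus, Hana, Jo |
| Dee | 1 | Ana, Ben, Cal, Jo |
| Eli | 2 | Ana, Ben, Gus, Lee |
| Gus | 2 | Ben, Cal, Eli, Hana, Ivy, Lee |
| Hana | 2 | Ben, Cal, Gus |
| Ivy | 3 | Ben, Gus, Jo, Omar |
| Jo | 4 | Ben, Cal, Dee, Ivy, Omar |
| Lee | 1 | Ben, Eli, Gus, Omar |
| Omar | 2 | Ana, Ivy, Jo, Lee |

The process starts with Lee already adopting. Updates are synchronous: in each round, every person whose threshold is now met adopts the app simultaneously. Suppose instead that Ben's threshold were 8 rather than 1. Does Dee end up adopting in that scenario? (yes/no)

no

With Ben's threshold at 8:
Round 1 — Lee adopts the app (initial).
Round 2 — no new adoptions; cascade stops.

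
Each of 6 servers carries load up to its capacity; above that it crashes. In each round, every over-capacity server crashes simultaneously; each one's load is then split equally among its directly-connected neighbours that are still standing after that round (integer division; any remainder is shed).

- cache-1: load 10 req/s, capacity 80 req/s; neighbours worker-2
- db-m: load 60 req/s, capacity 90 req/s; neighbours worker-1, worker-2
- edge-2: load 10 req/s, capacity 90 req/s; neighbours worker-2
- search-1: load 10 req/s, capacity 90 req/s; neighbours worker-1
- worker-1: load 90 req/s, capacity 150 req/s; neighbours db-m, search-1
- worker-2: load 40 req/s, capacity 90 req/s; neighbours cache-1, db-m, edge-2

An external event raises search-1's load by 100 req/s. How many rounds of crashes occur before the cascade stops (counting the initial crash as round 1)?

Round 1 — search-1 at 110 > 90. search-1 crashes.
  search-1 sheds 110 req/s to worker-1: 110 each.
    worker-1: 90+110 = 200 > 150
Round 2 — worker-1 crashes.
  worker-1 sheds 200 req/s to db-m: 200 each.
    db-m: 60+200 = 260 > 90
Round 3 — db-m crashes.
  db-m sheds 260 req/s to worker-2: 260 each.
    worker-2: 40+260 = 300 > 90
Round 4 — worker-2 crashes.
  worker-2 sheds 300 req/s to cache-1, edge-2: 150 each.
    cache-1: 10+150 = 160 > 80
    edge-2: 10+150 = 160 > 90
Round 5 — cache-1, edge-2 crash.
  cache-1 sheds 160 req/s: no online neighbours, lost.
  edge-2 sheds 160 req/s: no online neighbours, lost.
No further crashes.

5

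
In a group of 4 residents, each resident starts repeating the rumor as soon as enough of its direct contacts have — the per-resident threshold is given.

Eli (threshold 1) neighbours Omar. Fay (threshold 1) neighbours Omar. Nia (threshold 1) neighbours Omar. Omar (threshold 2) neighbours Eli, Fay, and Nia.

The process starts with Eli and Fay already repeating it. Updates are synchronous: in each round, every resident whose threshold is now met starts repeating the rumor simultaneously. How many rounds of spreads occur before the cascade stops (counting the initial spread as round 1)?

3

Round 1 — Eli, Fay start repeating the rumor (initial).
Round 2 — checking thresholds:
  Omar: 2 of 3 neighbours ≥ 2, starts repeating the rumor.
Round 3 — checking thresholds:
  Nia: 1 of 1 neighbours ≥ 1, starts repeating the rumor.
Round 4 — no new spreads; cascade stops.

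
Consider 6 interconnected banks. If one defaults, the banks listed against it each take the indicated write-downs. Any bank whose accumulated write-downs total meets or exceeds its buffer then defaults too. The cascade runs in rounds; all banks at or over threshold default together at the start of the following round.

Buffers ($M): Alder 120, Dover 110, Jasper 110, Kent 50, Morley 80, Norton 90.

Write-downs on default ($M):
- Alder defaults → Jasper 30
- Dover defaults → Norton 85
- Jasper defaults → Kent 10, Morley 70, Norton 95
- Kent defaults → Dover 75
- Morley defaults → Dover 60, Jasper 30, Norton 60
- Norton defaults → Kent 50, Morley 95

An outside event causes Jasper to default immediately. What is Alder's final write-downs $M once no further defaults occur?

0

Round 1 — Jasper defaults (initial).
  Kent: +10 → 10 < 50
  Morley: +70 → 70 < 80
  Norton: +95 → 95 ≥ 90
Round 2 — Norton defaults.
  Kent: +50 → 60 ≥ 50
  Morley: +95 → 165 ≥ 80
Round 3 — Kent, Morley default.
  Dover: +75+60 → 135 ≥ 110
Round 4 — Dover defaults.
No further defaults.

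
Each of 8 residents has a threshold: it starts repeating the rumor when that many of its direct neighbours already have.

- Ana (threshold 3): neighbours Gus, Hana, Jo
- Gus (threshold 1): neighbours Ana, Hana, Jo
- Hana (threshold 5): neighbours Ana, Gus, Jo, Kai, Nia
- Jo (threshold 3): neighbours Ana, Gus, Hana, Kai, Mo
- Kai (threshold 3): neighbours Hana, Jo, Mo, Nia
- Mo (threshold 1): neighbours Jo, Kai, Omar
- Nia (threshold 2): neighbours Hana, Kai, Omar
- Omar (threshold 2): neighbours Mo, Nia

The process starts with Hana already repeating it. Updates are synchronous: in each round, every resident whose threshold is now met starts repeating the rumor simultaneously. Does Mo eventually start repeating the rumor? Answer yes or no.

no

Round 1 — Hana starts repeating the rumor (initial).
Round 2 — checking thresholds:
  Ana: 1 of 3 neighbours < 3, not yet.
  Gus: 1 of 3 neighbours ≥ 1, starts repeating the rumor.
  Jo: 1 of 5 neighbours < 3, not yet.
  Kai: 1 of 4 neighbours < 3, not yet.
  Nia: 1 of 3 neighbours < 2, not yet.
Round 3 — no new spreads; cascade stops.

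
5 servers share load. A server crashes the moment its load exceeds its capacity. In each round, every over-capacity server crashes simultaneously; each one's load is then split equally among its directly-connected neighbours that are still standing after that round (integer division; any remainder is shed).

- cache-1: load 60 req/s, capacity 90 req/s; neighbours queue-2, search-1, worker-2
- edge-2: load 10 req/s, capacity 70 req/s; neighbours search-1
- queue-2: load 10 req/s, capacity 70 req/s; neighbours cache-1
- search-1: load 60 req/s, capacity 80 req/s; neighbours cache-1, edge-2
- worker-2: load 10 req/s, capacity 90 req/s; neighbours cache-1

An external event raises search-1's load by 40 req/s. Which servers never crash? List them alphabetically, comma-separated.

edge-2, queue-2, worker-2

Round 1 — search-1 at 100 > 80. search-1 crashes.
  search-1 sheds 100 req/s to cache-1, edge-2: 50 each.
    cache-1: 60+50 = 110 > 90
    edge-2: 10+50 = 60 ≤ 70
Round 2 — cache-1 crashes.
  cache-1 sheds 110 req/s to queue-2, worker-2: 55 each.
    queue-2: 10+55 = 65 ≤ 70
    worker-2: 10+55 = 65 ≤ 90
No further crashes.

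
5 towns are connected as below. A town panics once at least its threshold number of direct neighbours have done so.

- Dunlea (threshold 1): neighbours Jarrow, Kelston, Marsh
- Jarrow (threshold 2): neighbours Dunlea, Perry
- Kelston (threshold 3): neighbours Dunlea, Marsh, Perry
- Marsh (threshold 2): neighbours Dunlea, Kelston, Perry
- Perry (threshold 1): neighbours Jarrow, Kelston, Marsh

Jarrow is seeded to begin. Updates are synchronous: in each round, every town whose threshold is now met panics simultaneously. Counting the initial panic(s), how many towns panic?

Round 1 — Jarrow panics (initial).
Round 2 — checking thresholds:
  Dunlea: 1 of 3 neighbours ≥ 1, panics.
  Perry: 1 of 3 neighbours ≥ 1, panics.
Round 3 — checking thresholds:
  Kelston: 2 of 3 neighbours < 3, holds.
  Marsh: 2 of 3 neighbours ≥ 2, panics.
Round 4 — checking thresholds:
  Kelston: 3 of 3 neighbours ≥ 3, panics.
Round 5 — no new panics; cascade stops.

5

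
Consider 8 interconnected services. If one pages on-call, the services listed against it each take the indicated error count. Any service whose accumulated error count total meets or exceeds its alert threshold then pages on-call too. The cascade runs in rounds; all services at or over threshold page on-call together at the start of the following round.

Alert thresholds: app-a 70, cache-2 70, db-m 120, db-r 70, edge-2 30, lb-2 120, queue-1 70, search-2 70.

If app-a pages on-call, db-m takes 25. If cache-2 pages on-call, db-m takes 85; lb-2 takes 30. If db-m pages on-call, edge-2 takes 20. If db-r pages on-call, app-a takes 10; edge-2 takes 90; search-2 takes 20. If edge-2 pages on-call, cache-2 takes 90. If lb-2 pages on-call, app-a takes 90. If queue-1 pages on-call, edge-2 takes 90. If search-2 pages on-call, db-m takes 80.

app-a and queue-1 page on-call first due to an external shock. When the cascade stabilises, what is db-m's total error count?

110

Round 1 — app-a, queue-1 page on-call (initial).
  db-m: +25 → 25 < 120
  edge-2: +90 → 90 ≥ 30
Round 2 — edge-2 pages on-call.
  cache-2: +90 → 90 ≥ 70
Round 3 — cache-2 pages on-call.
  db-m: +85 → 110 < 120
  lb-2: +30 → 30 < 120
No further pages.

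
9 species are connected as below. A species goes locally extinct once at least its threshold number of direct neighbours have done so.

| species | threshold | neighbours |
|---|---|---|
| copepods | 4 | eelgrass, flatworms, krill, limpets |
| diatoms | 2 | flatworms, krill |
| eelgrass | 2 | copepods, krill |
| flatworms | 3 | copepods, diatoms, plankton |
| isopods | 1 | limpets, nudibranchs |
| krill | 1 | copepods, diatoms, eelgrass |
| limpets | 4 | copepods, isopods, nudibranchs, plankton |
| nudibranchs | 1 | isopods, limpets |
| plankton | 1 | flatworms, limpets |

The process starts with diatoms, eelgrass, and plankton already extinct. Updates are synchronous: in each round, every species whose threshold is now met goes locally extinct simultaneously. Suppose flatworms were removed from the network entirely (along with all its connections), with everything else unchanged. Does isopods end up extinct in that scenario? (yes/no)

no

With flatworms removed:
Round 1 — diatoms, eelgrass, plankton go locally extinct (initial).
Round 2 — checking thresholds:
  copepods: 1 of 3 neighbours < 4, not yet.
  krill: 2 of 3 neighbours ≥ 1, goes locally extinct.
  limpets: 1 of 4 neighbours < 4, not yet.
Round 3 — no new extinctions; cascade stops.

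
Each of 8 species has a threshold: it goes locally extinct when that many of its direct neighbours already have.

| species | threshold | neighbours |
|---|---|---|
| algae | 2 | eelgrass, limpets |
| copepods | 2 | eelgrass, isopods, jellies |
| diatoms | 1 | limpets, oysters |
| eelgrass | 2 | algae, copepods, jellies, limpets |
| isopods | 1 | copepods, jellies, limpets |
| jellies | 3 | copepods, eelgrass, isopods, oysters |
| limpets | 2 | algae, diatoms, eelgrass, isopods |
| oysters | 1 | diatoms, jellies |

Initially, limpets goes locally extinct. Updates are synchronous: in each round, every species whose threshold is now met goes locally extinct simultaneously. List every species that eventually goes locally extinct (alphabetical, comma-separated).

diatoms, isopods, limpets, oysters

Round 1 — limpets goes locally extinct (initial).
Round 2 — checking thresholds:
  algae: 1 of 2 neighbours < 2, below threshold.
  diatoms: 1 of 2 neighbours ≥ 1, goes locally extinct.
  eelgrass: 1 of 4 neighbours < 2, below threshold.
  isopods: 1 of 3 neighbours ≥ 1, goes locally extinct.
Round 3 — checking thresholds:
  algae: 1 of 2 neighbours < 2, below threshold.
  copepods: 1 of 3 neighbours < 2, below threshold.
  eelgrass: 1 of 4 neighbours < 2, below threshold.
  jellies: 1 of 4 neighbours < 3, below threshold.
  oysters: 1 of 2 neighbours ≥ 1, goes locally extinct.
Round 4 — no new extinctions; cascade stops.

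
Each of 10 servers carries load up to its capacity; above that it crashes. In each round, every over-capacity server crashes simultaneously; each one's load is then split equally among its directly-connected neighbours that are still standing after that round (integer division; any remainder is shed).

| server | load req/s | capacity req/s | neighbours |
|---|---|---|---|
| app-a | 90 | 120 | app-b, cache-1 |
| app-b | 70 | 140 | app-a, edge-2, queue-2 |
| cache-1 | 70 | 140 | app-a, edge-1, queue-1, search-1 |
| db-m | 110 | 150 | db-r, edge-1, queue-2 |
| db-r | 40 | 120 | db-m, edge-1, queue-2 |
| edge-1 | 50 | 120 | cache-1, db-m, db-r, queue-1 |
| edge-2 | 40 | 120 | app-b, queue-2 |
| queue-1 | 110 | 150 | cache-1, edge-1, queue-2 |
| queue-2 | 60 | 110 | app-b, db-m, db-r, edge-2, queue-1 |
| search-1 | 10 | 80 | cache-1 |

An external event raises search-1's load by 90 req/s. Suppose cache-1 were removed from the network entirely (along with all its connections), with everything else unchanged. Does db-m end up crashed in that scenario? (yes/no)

no

With cache-1 removed:
Round 1 — search-1 at 100 > 80. search-1 crashes.
  search-1 sheds 100 req/s: no online neighbours, lost.
No further crashes.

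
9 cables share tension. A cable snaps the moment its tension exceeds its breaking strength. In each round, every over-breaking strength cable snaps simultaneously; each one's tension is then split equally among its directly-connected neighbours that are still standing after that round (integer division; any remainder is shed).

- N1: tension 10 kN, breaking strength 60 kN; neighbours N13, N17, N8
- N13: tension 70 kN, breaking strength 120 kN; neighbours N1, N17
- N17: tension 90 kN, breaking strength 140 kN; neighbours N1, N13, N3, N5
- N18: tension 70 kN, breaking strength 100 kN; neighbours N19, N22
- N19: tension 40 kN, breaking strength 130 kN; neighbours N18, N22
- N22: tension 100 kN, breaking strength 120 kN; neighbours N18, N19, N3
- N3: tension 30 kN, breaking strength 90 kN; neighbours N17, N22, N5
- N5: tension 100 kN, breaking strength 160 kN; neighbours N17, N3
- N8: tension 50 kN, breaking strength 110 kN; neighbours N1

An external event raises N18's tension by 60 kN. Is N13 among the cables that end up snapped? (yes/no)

no

Round 1 — N18 at 130 > 100. N18 snaps.
  N18 sheds 130 kN to N19, N22: 65 each.
    N19: 40+65 = 105 ≤ 130
    N22: 100+65 = 165 > 120
Round 2 — N22 snaps.
  N22 sheds 165 kN to N19, N3: 82 each (1 lost).
    N19: 105+82 = 187 > 130
    N3: 30+82 = 112 > 90
Round 3 — N19, N3 snap.
  N19 sheds 187 kN: no online neighbours, lost.
  N3 sheds 112 kN to N17, N5: 56 each.
    N17: 90+56 = 146 > 140
    N5: 100+56 = 156 ≤ 160
Round 4 — N17 snaps.
  N17 sheds 146 kN to N1, N13, N5: 48 each (2 lost).
    N1: 10+48 = 58 ≤ 60
    N13: 70+48 = 118 ≤ 120
    N5: 156+48 = 204 > 160
Round 5 — N5 snaps.
  N5 sheds 204 kN: no online neighbours, lost.
No further breaks.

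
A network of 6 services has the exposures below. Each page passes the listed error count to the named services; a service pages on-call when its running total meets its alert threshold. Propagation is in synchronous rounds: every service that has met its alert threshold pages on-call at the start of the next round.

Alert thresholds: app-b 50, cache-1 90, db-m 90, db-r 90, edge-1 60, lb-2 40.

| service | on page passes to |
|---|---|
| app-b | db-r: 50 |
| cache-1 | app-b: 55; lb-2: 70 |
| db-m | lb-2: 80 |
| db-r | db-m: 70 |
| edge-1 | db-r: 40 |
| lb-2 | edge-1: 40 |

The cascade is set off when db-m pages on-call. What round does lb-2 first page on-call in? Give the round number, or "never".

Round 1 — db-m pages on-call (initial).
  lb-2: +80 → 80 ≥ 40
Round 2 — lb-2 pages on-call.
  edge-1: +40 → 40 < 60
No further pages.

2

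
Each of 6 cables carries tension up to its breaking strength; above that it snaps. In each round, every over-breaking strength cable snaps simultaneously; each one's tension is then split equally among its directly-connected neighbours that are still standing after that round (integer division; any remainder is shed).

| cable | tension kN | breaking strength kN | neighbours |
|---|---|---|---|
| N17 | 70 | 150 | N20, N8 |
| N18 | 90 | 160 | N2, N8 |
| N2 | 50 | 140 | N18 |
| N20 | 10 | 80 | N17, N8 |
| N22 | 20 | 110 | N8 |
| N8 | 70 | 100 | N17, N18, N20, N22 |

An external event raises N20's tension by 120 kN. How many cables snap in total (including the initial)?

Round 1 — N20 at 130 > 80. N20 snaps.
  N20 sheds 130 kN to N17, N8: 65 each.
    N17: 70+65 = 135 ≤ 150
    N8: 70+65 = 135 > 100
Round 2 — N8 snaps.
  N8 sheds 135 kN to N17, N18, N22: 45 each.
    N17: 135+45 = 180 > 150
    N18: 90+45 = 135 ≤ 160
    N22: 20+45 = 65 ≤ 110
Round 3 — N17 snaps.
  N17 sheds 180 kN: no online neighbours, lost.
No further breaks.

3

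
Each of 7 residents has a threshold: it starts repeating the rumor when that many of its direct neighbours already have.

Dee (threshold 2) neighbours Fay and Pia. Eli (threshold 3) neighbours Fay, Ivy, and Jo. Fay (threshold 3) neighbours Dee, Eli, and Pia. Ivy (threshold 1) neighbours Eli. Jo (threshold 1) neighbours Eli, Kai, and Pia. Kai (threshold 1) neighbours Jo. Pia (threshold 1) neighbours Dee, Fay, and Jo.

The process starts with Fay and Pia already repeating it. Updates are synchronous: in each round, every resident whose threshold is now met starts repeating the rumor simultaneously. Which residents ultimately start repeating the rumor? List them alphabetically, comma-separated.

Dee, Fay, Jo, Kai, Pia

Round 1 — Fay, Pia start repeating the rumor (initial).
Round 2 — checking thresholds:
  Dee: 2 of 2 neighbours ≥ 2, starts repeating the rumor.
  Eli: 1 of 3 neighbours < 3, below threshold.
  Jo: 1 of 3 neighbours ≥ 1, starts repeating the rumor.
Round 3 — checking thresholds:
  Eli: 2 of 3 neighbours < 3, below threshold.
  Kai: 1 of 1 neighbours ≥ 1, starts repeating the rumor.
Round 4 — no new spreads; cascade stops.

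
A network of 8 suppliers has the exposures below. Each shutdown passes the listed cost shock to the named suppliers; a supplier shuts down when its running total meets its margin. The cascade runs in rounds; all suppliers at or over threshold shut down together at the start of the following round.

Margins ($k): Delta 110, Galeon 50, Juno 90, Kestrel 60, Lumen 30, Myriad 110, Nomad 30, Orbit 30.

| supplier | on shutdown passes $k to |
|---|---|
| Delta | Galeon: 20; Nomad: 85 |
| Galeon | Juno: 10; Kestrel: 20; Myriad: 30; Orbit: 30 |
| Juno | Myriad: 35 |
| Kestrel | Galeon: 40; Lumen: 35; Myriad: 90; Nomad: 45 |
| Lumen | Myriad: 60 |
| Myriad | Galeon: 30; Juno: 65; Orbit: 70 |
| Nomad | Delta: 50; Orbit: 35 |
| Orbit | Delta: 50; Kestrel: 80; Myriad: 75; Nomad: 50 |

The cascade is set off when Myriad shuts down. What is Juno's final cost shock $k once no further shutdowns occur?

Round 1 — Myriad shuts down (initial).
  Galeon: +30 → 30 < 50
  Juno: +65 → 65 < 90
  Orbit: +70 → 70 ≥ 30
Round 2 — Orbit shuts down.
  Delta: +50 → 50 < 110
  Kestrel: +80 → 80 ≥ 60
  Nomad: +50 → 50 ≥ 30
Round 3 — Kestrel, Nomad shut down.
  Delta: +50 → 100 < 110
  Galeon: +40 → 70 ≥ 50
  Lumen: +35 → 35 ≥ 30
Round 4 — Galeon, Lumen shut down.
  Juno: +10 → 75 < 90
No further shutdowns.

75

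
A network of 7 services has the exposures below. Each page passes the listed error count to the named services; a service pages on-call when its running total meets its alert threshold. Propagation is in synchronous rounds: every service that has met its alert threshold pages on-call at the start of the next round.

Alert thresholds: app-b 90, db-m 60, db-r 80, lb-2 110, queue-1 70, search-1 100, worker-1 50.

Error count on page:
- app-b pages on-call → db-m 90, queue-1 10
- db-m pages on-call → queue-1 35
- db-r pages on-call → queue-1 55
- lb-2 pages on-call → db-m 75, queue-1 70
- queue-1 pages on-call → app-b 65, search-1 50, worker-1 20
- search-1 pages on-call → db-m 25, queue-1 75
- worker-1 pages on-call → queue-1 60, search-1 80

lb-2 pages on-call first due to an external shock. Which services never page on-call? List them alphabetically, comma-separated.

app-b, db-r, search-1, worker-1

Round 1 — lb-2 pages on-call (initial).
  db-m: +75 → 75 ≥ 60
  queue-1: +70 → 70 ≥ 70
Round 2 — db-m, queue-1 page on-call.
  app-b: +65 → 65 < 90
  search-1: +50 → 50 < 100
  worker-1: +20 → 20 < 50
No further pages.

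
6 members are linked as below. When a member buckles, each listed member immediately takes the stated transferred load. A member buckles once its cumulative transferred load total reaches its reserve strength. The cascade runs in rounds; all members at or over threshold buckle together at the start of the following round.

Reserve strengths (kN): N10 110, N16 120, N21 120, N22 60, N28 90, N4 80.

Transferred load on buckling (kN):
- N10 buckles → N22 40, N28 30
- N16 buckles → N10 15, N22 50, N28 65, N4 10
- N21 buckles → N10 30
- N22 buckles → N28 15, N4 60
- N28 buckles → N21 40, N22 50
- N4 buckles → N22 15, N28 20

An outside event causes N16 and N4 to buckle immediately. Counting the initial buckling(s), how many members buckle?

4

Round 1 — N16, N4 buckle (initial).
  N10: +15 → 15 < 110
  N22: +50+15 → 65 ≥ 60
  N28: +65+20 → 85 < 90
Round 2 — N22 buckles.
  N28: +15 → 100 ≥ 90
Round 3 — N28 buckles.
  N21: +40 → 40 < 120
No further bucklings.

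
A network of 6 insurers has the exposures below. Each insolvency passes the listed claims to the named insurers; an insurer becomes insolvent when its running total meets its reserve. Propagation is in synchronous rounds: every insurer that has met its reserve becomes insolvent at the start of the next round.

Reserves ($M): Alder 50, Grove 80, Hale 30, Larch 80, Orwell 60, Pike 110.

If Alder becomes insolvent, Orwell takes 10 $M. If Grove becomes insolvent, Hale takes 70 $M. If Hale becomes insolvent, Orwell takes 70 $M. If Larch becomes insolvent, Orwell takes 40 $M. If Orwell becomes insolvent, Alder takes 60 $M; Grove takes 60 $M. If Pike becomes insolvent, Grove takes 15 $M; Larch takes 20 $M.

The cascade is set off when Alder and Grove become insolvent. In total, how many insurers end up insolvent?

4

Round 1 — Alder, Grove become insolvent (initial).
  Hale: +70 → 70 ≥ 30
  Orwell: +10 → 10 < 60
Round 2 — Hale becomes insolvent.
  Orwell: +70 → 80 ≥ 60
Round 3 — Orwell becomes insolvent.
No further insolvencies.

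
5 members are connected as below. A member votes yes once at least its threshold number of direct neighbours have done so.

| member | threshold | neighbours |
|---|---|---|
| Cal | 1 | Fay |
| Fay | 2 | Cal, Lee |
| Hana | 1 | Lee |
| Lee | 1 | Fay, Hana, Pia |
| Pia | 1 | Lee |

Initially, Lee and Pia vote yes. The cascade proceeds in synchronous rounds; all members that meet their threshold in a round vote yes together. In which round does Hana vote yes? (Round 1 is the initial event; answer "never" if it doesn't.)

Round 1 — Lee, Pia vote yes (initial).
Round 2 — checking thresholds:
  Fay: 1 of 2 neighbours < 2, not yet.
  Hana: 1 of 1 neighbours ≥ 1, votes yes.
Round 3 — no new yes votes; cascade stops.

2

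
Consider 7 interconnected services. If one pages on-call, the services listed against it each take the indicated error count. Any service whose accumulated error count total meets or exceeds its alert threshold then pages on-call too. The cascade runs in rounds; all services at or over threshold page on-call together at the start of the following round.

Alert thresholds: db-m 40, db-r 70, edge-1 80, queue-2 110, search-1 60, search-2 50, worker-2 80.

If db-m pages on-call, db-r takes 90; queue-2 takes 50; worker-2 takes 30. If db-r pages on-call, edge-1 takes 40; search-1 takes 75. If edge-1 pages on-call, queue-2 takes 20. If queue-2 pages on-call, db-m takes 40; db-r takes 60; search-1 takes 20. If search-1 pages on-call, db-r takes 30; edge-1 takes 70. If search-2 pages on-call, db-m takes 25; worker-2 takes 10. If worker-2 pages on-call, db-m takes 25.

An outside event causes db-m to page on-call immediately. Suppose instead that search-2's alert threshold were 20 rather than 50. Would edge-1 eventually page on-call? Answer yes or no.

yes

With search-2's alert threshold at 20:
Round 1 — db-m pages on-call (initial).
  db-r: +90 → 90 ≥ 70
  queue-2: +50 → 50 < 110
  worker-2: +30 → 30 < 80
Round 2 — db-r pages on-call.
  edge-1: +40 → 40 < 80
  search-1: +75 → 75 ≥ 60
Round 3 — search-1 pages on-call.
  edge-1: +70 → 110 ≥ 80
Round 4 — edge-1 pages on-call.
  queue-2: +20 → 70 < 110
No further pages.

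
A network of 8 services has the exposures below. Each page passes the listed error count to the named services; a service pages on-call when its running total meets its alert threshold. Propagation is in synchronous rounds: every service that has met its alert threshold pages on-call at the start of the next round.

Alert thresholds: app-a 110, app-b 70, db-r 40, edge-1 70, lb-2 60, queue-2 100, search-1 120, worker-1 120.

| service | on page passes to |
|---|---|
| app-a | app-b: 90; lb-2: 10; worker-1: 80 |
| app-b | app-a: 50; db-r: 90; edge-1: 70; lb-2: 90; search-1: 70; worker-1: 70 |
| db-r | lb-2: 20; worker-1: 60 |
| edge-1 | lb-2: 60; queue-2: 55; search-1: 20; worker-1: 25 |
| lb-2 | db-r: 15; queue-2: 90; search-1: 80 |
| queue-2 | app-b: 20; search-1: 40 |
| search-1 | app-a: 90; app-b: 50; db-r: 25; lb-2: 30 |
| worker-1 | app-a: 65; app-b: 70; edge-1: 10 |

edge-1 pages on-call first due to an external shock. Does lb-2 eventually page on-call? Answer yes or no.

yes

Round 1 — edge-1 pages on-call (initial).
  lb-2: +60 → 60 ≥ 60
  queue-2: +55 → 55 < 100
  search-1: +20 → 20 < 120
  worker-1: +25 → 25 < 120
Round 2 — lb-2 pages on-call.
  db-r: +15 → 15 < 40
  queue-2: +90 → 145 ≥ 100
  search-1: +80 → 100 < 120
Round 3 — queue-2 pages on-call.
  app-b: +20 → 20 < 70
  search-1: +40 → 140 ≥ 120
Round 4 — search-1 pages on-call.
  app-a: +90 → 90 < 110
  app-b: +50 → 70 ≥ 70
  db-r: +25 → 40 ≥ 40
Round 5 — app-b, db-r page on-call.
  app-a: +50 → 140 ≥ 110
  worker-1: +70+60 → 155 ≥ 120
Round 6 — app-a, worker-1 page on-call.
No further pages.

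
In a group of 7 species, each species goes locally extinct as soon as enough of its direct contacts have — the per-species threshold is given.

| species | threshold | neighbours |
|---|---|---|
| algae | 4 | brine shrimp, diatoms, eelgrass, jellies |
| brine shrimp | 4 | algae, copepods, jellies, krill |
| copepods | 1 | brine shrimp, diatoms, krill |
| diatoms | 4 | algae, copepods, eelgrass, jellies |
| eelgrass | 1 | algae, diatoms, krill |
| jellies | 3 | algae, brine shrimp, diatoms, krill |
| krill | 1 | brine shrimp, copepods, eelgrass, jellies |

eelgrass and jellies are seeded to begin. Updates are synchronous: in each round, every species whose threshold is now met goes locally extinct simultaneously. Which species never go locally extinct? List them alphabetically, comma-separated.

Round 1 — eelgrass, jellies go locally extinct (initial).
Round 2 — checking thresholds:
  algae: 2 of 4 neighbours < 4, holds.
  brine shrimp: 1 of 4 neighbours < 4, holds.
  diatoms: 2 of 4 neighbours < 4, holds.
  krill: 2 of 4 neighbours ≥ 1, goes locally extinct.
Round 3 — checking thresholds:
  algae: 2 of 4 neighbours < 4, holds.
  brine shrimp: 2 of 4 neighbours < 4, holds.
  copepods: 1 of 3 neighbours ≥ 1, goes locally extinct.
  diatoms: 2 of 4 neighbours < 4, holds.
Round 4 — no new extinctions; cascade stops.

algae, brine shrimp, diatoms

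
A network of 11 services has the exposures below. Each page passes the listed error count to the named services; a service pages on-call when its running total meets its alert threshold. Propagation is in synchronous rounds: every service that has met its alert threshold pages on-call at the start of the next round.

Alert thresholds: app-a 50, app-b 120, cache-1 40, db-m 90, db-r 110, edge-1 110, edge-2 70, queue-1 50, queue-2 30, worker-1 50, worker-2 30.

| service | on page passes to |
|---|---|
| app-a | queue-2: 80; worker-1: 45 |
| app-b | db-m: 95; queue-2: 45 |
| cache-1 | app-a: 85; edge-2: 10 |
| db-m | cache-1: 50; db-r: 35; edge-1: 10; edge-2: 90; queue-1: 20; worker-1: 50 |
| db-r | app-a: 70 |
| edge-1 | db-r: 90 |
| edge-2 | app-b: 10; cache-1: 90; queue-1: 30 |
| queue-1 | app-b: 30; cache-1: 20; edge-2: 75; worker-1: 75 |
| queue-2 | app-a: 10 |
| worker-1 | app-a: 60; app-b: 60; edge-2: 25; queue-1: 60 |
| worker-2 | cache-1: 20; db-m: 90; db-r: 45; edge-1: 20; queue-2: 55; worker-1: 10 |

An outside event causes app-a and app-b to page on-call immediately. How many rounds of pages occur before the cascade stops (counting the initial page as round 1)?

Round 1 — app-a, app-b page on-call (initial).
  db-m: +95 → 95 ≥ 90
  queue-2: +80+45 → 125 ≥ 30
  worker-1: +45 → 45 < 50
Round 2 — db-m, queue-2 page on-call.
  cache-1: +50 → 50 ≥ 40
  db-r: +35 → 35 < 110
  edge-1: +10 → 10 < 110
  edge-2: +90 → 90 ≥ 70
  queue-1: +20 → 20 < 50
  worker-1: +50 → 95 ≥ 50
Round 3 — cache-1, edge-2, worker-1 page on-call.
  queue-1: +30+60 → 110 ≥ 50
Round 4 — queue-1 pages on-call.
No further pages.

4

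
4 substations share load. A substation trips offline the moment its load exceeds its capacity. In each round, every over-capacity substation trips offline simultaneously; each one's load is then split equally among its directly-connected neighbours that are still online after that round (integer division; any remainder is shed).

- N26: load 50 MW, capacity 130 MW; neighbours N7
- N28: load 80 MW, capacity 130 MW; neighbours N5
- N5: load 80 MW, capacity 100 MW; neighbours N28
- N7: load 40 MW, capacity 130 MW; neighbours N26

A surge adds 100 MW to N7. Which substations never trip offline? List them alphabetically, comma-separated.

Round 1 — N7 at 140 > 130. N7 trips offline.
  N7 sheds 140 MW to N26: 140 each.
    N26: 50+140 = 190 > 130
Round 2 — N26 trips offline.
  N26 sheds 190 MW: no online neighbours, lost.
No further trips.

N28, N5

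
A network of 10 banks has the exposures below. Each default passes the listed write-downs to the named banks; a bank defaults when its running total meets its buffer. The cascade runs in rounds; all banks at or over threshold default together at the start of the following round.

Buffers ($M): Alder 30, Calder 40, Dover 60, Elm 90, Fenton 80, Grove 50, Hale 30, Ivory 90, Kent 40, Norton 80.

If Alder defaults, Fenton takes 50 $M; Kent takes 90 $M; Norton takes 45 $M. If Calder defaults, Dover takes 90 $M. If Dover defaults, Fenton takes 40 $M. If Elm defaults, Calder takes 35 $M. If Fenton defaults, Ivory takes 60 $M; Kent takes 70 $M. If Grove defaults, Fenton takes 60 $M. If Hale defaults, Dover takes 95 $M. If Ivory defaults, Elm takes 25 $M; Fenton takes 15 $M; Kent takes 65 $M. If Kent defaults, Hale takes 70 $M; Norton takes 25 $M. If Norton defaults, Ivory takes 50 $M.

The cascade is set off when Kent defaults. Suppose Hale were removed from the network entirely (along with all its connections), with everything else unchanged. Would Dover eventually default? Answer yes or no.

no

With Hale removed:
Round 1 — Kent defaults (initial).
  Norton: +25 → 25 < 80
No further defaults.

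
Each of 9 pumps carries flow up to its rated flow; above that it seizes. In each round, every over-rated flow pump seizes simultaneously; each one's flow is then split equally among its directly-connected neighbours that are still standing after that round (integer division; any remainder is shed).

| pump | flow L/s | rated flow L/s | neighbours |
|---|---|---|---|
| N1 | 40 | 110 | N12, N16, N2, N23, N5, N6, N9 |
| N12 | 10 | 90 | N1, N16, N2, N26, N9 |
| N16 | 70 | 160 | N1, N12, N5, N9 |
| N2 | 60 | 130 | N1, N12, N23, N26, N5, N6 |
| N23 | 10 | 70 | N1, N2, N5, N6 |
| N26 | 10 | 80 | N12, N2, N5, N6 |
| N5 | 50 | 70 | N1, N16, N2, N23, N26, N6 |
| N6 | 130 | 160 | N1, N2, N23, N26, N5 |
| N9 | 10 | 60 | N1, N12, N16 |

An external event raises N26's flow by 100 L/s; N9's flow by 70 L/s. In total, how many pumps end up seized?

9

Round 1 — N26 at 110 > 80; N9 at 80 > 60. N26, N9 seize.
  N26 sheds 110 L/s to N12, N2, N5, N6: 27 each (2 lost).
    N12: 10+27 = 37 ≤ 90
    N2: 60+27 = 87 ≤ 130
    N5: 50+27 = 77 > 70
    N6: 130+27 = 157 ≤ 160
  N9 sheds 80 L/s to N1, N12, N16: 26 each (2 lost).
    N1: 40+26 = 66 ≤ 110
    N12: 37+26 = 63 ≤ 90
    N16: 70+26 = 96 ≤ 160
Round 2 — N5 seizes.
  N5 sheds 77 L/s to N1, N16, N2, N23, N6: 15 each (2 lost).
    N1: 66+15 = 81 ≤ 110
    N16: 96+15 = 111 ≤ 160
    N2: 87+15 = 102 ≤ 130
    N23: 10+15 = 25 ≤ 70
    N6: 157+15 = 172 > 160
Round 3 — N6 seizes.
  N6 sheds 172 L/s to N1, N2, N23: 57 each (1 lost).
    N1: 81+57 = 138 > 110
    N2: 102+57 = 159 > 130
    N23: 25+57 = 82 > 70
Round 4 — N1, N2, N23 seize.
  N1 sheds 138 L/s to N12, N16: 69 each.
    N12: 63+69 = 132 > 90
    N16: 111+69 = 180 > 160
  N2 sheds 159 L/s to N12: 159 each.
    N12: 132+159 = 291 > 90
  N23 sheds 82 L/s: no online neighbours, lost.
Round 5 — N12, N16 seize.
  N12 sheds 291 L/s: no online neighbours, lost.
  N16 sheds 180 L/s: no online neighbours, lost.
No further seizures.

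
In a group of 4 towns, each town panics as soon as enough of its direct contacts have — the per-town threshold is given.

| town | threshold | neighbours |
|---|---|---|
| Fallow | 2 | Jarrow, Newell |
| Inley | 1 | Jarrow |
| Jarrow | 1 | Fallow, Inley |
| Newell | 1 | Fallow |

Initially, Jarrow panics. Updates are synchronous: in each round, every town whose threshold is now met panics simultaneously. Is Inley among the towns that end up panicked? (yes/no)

Round 1 — Jarrow panics (initial).
Round 2 — checking thresholds:
  Fallow: 1 of 2 neighbours < 2, holds.
  Inley: 1 of 1 neighbours ≥ 1, panics.
Round 3 — no new panics; cascade stops.

yes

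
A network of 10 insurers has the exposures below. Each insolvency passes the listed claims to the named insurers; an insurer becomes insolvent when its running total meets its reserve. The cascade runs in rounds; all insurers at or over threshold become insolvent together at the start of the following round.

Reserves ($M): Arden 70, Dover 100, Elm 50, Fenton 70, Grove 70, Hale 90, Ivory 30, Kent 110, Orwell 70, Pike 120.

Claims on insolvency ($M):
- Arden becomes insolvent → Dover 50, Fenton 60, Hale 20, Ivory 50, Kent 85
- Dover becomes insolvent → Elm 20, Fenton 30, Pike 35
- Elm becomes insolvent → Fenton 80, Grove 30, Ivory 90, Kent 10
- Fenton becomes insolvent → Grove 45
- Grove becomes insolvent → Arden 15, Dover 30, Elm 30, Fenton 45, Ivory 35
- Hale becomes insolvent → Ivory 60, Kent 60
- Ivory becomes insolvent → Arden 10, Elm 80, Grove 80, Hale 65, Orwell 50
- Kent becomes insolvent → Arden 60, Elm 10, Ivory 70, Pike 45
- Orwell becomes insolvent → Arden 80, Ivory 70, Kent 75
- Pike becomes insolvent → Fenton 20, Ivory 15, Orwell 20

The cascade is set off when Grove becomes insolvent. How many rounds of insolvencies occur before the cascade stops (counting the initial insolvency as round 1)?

4

Round 1 — Grove becomes insolvent (initial).
  Arden: +15 → 15 < 70
  Dover: +30 → 30 < 100
  Elm: +30 → 30 < 50
  Fenton: +45 → 45 < 70
  Ivory: +35 → 35 ≥ 30
Round 2 — Ivory becomes insolvent.
  Arden: +10 → 25 < 70
  Elm: +80 → 110 ≥ 50
  Hale: +65 → 65 < 90
  Orwell: +50 → 50 < 70
Round 3 — Elm becomes insolvent.
  Fenton: +80 → 125 ≥ 70
  Kent: +10 → 10 < 110
Round 4 — Fenton becomes insolvent.
No further insolvencies.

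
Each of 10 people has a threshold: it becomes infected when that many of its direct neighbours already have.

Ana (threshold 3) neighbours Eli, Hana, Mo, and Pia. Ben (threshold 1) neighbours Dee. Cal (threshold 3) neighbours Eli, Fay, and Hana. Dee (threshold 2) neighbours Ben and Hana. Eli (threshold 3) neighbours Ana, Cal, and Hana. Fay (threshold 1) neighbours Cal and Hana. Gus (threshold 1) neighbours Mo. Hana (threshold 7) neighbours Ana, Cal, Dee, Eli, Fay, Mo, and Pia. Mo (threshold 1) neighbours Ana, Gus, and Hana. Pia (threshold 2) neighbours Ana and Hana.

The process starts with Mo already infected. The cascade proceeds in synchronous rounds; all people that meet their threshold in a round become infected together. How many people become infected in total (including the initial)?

Round 1 — Mo becomes infected (initial).
Round 2 — checking thresholds:
  Ana: 1 of 4 neighbours < 3, not yet.
  Gus: 1 of 1 neighbours ≥ 1, becomes infected.
  Hana: 1 of 7 neighbours < 7, not yet.
Round 3 — no new infections; cascade stops.

2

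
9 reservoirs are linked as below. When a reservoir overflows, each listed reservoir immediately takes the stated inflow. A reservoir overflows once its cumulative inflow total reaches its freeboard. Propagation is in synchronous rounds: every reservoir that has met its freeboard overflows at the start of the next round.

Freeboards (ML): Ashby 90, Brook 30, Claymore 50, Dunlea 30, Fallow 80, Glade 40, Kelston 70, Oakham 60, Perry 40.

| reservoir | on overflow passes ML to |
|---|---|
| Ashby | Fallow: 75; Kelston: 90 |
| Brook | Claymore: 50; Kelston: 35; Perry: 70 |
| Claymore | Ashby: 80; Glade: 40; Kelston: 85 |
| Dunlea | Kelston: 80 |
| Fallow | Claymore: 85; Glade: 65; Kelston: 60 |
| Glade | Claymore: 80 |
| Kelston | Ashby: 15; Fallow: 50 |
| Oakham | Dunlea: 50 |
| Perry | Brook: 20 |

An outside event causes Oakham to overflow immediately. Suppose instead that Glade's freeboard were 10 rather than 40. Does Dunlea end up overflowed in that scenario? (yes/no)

yes

With Glade's freeboard at 10:
Round 1 — Oakham overflows (initial).
  Dunlea: +50 → 50 ≥ 30
Round 2 — Dunlea overflows.
  Kelston: +80 → 80 ≥ 70
Round 3 — Kelston overflows.
  Ashby: +15 → 15 < 90
  Fallow: +50 → 50 < 80
No further overflows.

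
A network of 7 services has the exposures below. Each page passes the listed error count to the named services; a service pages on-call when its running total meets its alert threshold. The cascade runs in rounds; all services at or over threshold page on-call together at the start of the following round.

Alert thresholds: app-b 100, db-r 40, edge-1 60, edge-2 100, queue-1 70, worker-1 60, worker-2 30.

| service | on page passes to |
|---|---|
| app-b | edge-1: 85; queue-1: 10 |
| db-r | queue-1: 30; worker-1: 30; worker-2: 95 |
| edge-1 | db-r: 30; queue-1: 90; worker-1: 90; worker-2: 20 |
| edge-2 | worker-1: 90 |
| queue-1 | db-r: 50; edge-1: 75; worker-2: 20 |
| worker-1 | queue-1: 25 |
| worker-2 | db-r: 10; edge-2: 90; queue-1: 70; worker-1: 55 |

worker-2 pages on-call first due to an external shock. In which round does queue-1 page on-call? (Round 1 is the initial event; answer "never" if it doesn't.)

Round 1 — worker-2 pages on-call (initial).
  db-r: +10 → 10 < 40
  edge-2: +90 → 90 < 100
  queue-1: +70 → 70 ≥ 70
  worker-1: +55 → 55 < 60
Round 2 — queue-1 pages on-call.
  db-r: +50 → 60 ≥ 40
  edge-1: +75 → 75 ≥ 60
Round 3 — db-r, edge-1 page on-call.
  worker-1: +30+90 → 175 ≥ 60
Round 4 — worker-1 pages on-call.
No further pages.

2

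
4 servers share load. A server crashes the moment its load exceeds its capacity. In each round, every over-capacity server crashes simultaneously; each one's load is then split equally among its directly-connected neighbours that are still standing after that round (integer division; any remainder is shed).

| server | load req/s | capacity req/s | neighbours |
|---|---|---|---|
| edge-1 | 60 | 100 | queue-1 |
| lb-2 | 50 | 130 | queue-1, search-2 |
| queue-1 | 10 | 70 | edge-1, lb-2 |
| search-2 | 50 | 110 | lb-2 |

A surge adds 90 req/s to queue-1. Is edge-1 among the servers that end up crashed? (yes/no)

Round 1 — queue-1 at 100 > 70. queue-1 crashes.
  queue-1 sheds 100 req/s to edge-1, lb-2: 50 each.
    edge-1: 60+50 = 110 > 100
    lb-2: 50+50 = 100 ≤ 130
Round 2 — edge-1 crashes.
  edge-1 sheds 110 req/s: no online neighbours, lost.
No further crashes.

yes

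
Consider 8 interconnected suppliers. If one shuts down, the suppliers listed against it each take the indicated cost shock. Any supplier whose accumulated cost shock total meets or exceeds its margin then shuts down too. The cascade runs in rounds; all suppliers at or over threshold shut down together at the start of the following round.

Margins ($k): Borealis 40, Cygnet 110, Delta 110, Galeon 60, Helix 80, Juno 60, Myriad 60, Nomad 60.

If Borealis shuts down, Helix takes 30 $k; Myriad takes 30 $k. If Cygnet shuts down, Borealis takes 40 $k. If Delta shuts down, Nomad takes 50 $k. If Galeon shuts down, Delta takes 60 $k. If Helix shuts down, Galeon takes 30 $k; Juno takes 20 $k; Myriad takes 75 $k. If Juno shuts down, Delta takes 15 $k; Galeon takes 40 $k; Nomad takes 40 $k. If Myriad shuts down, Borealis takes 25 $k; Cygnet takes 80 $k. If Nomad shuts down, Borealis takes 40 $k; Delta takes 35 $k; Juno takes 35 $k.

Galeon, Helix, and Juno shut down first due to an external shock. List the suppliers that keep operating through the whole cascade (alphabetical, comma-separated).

Round 1 — Galeon, Helix, Juno shut down (initial).
  Delta: +60+15 → 75 < 110
  Myriad: +75 → 75 ≥ 60
  Nomad: +40 → 40 < 60
Round 2 — Myriad shuts down.
  Borealis: +25 → 25 < 40
  Cygnet: +80 → 80 < 110
No further shutdowns.

Borealis, Cygnet, Delta, Nomad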